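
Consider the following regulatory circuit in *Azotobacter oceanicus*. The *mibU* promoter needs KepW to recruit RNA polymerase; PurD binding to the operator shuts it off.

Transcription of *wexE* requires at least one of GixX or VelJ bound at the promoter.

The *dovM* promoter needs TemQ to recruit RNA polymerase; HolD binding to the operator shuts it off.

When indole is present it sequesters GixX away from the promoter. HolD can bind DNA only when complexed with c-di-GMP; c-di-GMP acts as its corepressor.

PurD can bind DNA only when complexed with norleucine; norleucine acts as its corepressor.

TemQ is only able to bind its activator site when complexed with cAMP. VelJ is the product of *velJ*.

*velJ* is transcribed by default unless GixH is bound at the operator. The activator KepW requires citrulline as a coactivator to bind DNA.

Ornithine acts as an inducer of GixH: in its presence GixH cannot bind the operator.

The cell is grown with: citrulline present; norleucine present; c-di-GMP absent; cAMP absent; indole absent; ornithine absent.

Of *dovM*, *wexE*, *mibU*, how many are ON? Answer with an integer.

1

c-di-GMP is absent, so HolD is inactive.
cAMP is absent, so TemQ is inactive.
Required activator TemQ is absent, so *dovM* is not transcribed.
→ *dovM* is OFF.
Indole is absent, so GixX is active.
Ornithine is absent, so GixH is active.
With repressor GixH bound, *velJ* is not transcribed.
So VelJ is not produced.
Activator GixX is present, so *wexE* is transcribed.
→ *wexE* is ON.
Citrulline is present, so KepW is active.
Norleucine is present, so PurD is active.
With repressor PurD bound, *mibU* is not transcribed.
→ *mibU* is OFF.
1 of the 3 genes is transcribed.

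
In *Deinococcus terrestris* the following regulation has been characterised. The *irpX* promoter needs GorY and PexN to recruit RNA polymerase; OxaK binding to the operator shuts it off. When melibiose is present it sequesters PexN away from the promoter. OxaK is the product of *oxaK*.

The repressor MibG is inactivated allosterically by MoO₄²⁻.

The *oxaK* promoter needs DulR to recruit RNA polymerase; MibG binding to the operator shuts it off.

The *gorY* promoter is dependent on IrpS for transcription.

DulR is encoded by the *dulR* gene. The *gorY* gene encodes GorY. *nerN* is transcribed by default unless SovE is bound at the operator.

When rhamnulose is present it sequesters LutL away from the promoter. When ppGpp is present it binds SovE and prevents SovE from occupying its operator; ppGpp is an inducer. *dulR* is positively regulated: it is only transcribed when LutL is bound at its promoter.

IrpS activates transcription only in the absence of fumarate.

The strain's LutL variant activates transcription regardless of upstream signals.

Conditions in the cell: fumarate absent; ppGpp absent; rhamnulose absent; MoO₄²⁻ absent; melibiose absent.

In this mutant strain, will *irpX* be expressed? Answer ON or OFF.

ON

MoO₄²⁻ is absent, so MibG is active.
LutL is constitutively active in this strain.
No repressor is bound and LutL is active, so *dulR* is transcribed.
So DulR is produced and active.
With repressor MibG bound, *oxaK* is not transcribed.
So OxaK is not produced.
Fumarate is absent, so IrpS is active.
No repressor is bound and IrpS is active, so *gorY* is transcribed.
So GorY is produced and active.
Melibiose is absent, so PexN is active.
No repressor is bound and GorY and PexN are active, so *irpX* is transcribed.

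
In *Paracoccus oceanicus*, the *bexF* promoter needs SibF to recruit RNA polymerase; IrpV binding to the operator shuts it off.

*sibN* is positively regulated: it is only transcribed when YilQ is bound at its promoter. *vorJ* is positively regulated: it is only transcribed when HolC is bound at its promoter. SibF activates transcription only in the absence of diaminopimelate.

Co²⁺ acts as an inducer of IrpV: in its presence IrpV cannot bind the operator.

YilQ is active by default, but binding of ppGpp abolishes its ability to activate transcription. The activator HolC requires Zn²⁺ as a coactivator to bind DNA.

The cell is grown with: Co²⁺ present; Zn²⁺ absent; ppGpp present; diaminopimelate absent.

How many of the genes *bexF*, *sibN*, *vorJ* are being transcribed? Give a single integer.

Diaminopimelate is absent, so SibF is active.
Co²⁺ is present, so IrpV is inactive.
No repressor is bound and SibF is active, so *bexF* is transcribed.
→ *bexF* is ON.
ppGpp is present, so YilQ is inactive.
Required activator YilQ is absent, so *sibN* is not transcribed.
→ *sibN* is OFF.
Zn²⁺ is absent, so HolC is inactive.
Required activator HolC is absent, so *vorJ* is not transcribed.
→ *vorJ* is OFF.
1 of the 3 genes is transcribed.

1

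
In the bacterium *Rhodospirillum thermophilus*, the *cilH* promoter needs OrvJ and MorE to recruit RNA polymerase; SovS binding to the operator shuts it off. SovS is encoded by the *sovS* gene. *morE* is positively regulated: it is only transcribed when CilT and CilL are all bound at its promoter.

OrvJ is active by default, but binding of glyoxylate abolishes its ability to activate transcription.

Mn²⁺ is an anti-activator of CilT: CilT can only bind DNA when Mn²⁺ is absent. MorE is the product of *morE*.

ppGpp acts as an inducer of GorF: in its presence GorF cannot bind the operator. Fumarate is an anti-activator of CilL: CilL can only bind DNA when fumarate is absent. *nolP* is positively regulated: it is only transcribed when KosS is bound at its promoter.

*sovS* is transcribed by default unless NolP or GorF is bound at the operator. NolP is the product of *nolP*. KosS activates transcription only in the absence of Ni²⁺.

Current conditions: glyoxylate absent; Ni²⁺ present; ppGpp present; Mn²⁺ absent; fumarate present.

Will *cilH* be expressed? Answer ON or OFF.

OFF

Glyoxylate is absent, so OrvJ is active.
Ni²⁺ is present, so KosS is inactive.
Required activator KosS is absent, so *nolP* is not transcribed.
So NolP is not produced.
ppGpp is present, so GorF is inactive.
With no repressor bound, *sovS* is transcribed.
So SovS is produced and active.
Mn²⁺ is absent, so CilT is active.
Fumarate is present, so CilL is inactive.
Required activator CilL is absent, so *morE* is not transcribed.
So MorE is not produced.
With repressor SovS bound, *cilH* is not transcribed.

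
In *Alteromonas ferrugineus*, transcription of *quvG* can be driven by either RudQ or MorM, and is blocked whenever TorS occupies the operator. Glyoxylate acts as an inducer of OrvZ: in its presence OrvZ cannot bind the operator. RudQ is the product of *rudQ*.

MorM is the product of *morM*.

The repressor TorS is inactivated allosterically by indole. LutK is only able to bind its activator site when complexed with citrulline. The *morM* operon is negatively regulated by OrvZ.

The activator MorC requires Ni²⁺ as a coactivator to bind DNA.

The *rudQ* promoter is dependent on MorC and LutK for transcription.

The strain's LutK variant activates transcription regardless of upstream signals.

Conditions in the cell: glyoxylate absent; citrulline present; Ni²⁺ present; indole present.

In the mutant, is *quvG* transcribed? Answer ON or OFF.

Ni²⁺ is present, so MorC is active.
LutK is constitutively active in this strain.
No repressor is bound and MorC and LutK are active, so *rudQ* is transcribed.
So RudQ is produced and active.
Indole is present, so TorS is inactive.
Glyoxylate is absent, so OrvZ is active.
With repressor OrvZ bound, *morM* is not transcribed.
So MorM is not produced.
Activator RudQ is present, so *quvG* is transcribed.

ON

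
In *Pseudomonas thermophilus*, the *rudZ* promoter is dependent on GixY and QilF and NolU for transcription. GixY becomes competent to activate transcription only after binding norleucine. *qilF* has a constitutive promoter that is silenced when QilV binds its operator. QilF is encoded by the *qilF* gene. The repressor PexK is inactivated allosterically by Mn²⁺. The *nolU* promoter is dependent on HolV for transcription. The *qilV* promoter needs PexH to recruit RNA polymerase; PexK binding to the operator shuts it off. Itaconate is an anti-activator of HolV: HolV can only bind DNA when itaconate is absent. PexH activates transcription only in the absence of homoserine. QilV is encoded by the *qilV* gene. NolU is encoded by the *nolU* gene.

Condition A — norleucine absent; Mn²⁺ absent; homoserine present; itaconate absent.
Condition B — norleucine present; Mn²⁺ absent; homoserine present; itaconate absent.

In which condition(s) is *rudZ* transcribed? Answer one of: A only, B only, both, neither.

Condition A:
Norleucine is absent, so GixY is inactive.
Mn²⁺ is absent, so PexK is active.
Homoserine is present, so PexH is inactive.
With repressor PexK bound, *qilV* is not transcribed.
So QilV is not produced.
With no repressor bound, *qilF* is transcribed.
So QilF is produced and active.
Itaconate is absent, so HolV is active.
No repressor is bound and HolV is active, so *nolU* is transcribed.
So NolU is produced and active.
Required activator GixY is absent, so *rudZ* is not transcribed.
→ *rudZ* is OFF in A.
Condition B:
Norleucine is present, so GixY is active.
Mn²⁺ is absent, so PexK is active.
Homoserine is present, so PexH is inactive.
With repressor PexK bound, *qilV* is not transcribed.
So QilV is not produced.
With no repressor bound, *qilF* is transcribed.
So QilF is produced and active.
Itaconate is absent, so HolV is active.
No repressor is bound and HolV is active, so *nolU* is transcribed.
So NolU is produced and active.
No repressor is bound and GixY and QilF and NolU are active, so *rudZ* is transcribed.
→ *rudZ* is ON in B.

B only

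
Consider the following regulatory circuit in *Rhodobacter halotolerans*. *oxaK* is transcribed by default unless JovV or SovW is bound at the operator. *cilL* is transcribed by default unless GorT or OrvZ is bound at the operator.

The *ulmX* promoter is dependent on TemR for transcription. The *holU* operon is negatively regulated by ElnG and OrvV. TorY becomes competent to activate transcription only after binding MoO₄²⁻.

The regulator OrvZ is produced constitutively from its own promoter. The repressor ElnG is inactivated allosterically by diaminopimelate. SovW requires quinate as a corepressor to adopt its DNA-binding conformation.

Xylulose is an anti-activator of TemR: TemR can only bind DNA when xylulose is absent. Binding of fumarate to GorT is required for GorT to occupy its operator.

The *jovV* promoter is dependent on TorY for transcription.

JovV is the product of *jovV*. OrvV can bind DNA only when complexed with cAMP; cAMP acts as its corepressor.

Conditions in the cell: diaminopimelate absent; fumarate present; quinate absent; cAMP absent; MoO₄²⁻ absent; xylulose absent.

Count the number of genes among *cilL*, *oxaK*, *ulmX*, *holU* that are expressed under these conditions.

2

Fumarate is present, so GorT is active.
OrvZ is produced constitutively and is active.
With repressor GorT bound, *cilL* is not transcribed.
→ *cilL* is OFF.
MoO₄²⁻ is absent, so TorY is inactive.
Required activator TorY is absent, so *jovV* is not transcribed.
So JovV is not produced.
Quinate is absent, so SovW is inactive.
With no repressor bound, *oxaK* is transcribed.
→ *oxaK* is ON.
Xylulose is absent, so TemR is active.
No repressor is bound and TemR is active, so *ulmX* is transcribed.
→ *ulmX* is ON.
Diaminopimelate is absent, so ElnG is active.
cAMP is absent, so OrvV is inactive.
With repressor ElnG bound, *holU* is not transcribed.
→ *holU* is OFF.
2 of the 4 genes are transcribed.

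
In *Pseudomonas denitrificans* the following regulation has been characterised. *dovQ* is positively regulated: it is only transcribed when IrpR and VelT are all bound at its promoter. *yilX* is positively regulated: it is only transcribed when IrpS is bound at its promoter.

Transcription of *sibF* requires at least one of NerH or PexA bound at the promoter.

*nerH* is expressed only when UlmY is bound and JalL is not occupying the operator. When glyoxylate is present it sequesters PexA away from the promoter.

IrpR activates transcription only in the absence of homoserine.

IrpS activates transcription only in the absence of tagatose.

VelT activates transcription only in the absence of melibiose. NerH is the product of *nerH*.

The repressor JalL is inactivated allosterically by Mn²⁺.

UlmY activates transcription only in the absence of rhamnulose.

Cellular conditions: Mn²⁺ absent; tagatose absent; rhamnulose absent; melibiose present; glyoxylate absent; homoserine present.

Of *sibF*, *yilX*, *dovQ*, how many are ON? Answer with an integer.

Rhamnulose is absent, so UlmY is active.
Mn²⁺ is absent, so JalL is active.
With repressor JalL bound, *nerH* is not transcribed.
So NerH is not produced.
Glyoxylate is absent, so PexA is active.
Activator PexA is present, so *sibF* is transcribed.
→ *sibF* is ON.
Tagatose is absent, so IrpS is active.
No repressor is bound and IrpS is active, so *yilX* is transcribed.
→ *yilX* is ON.
Homoserine is present, so IrpR is inactive.
Melibiose is present, so VelT is inactive.
Required activator IrpR is absent, so *dovQ* is not transcribed.
→ *dovQ* is OFF.
2 of the 3 genes are transcribed.

2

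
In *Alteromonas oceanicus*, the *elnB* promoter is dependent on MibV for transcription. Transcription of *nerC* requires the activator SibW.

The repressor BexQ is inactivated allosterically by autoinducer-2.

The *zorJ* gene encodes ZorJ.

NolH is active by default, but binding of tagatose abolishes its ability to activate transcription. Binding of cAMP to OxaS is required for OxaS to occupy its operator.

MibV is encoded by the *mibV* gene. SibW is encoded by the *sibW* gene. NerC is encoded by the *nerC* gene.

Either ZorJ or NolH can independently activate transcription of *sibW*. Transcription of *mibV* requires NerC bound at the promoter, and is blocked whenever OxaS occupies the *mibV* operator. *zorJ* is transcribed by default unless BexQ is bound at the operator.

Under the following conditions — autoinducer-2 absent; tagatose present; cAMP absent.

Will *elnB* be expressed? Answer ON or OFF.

OFF

Autoinducer-2 is absent, so BexQ is active.
With repressor BexQ bound, *zorJ* is not transcribed.
So ZorJ is not produced.
Tagatose is present, so NolH is inactive.
No activator is available at the *sibW* promoter, so *sibW* is not transcribed.
So SibW is not produced.
Required activator SibW is absent, so *nerC* is not transcribed.
So NerC is not produced.
cAMP is absent, so OxaS is inactive.
Required activator NerC is absent, so *mibV* is not transcribed.
So MibV is not produced.
Required activator MibV is absent, so *elnB* is not transcribed.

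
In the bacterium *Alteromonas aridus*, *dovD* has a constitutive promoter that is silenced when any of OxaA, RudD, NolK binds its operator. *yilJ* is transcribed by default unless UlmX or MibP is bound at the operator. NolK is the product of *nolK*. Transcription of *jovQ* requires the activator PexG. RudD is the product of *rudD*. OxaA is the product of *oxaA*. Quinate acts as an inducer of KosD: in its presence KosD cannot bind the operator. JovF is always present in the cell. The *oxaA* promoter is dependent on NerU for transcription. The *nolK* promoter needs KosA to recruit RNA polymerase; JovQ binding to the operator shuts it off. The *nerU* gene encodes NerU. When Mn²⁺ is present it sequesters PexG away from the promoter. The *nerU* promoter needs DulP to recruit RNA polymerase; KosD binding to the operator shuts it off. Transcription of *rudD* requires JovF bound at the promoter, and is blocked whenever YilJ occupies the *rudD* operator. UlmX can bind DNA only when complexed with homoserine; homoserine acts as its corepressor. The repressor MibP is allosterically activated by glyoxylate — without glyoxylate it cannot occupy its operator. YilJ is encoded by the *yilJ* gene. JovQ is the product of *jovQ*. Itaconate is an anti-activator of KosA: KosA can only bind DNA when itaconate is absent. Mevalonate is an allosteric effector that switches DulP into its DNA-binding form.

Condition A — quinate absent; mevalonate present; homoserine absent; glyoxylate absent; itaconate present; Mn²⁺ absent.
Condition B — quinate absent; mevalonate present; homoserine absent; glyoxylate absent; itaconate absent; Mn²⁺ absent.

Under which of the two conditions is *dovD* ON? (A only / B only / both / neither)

both

Condition A:
Quinate is absent, so KosD is active.
Mevalonate is present, so DulP is active.
With repressor KosD bound, *nerU* is not transcribed.
So NerU is not produced.
Required activator NerU is absent, so *oxaA* is not transcribed.
So OxaA is not produced.
Homoserine is absent, so UlmX is inactive.
Glyoxylate is absent, so MibP is inactive.
With no repressor bound, *yilJ* is transcribed.
So YilJ is produced and active.
JovF is produced constitutively and is active.
With repressor YilJ bound, *rudD* is not transcribed.
So RudD is not produced.
Itaconate is present, so KosA is inactive.
Mn²⁺ is absent, so PexG is active.
No repressor is bound and PexG is active, so *jovQ* is transcribed.
So JovQ is produced and active.
With repressor JovQ bound, *nolK* is not transcribed.
So NolK is not produced.
With no repressor bound, *dovD* is transcribed.
→ *dovD* is ON in A.
Condition B:
Quinate is absent, so KosD is active.
Mevalonate is present, so DulP is active.
With repressor KosD bound, *nerU* is not transcribed.
So NerU is not produced.
Required activator NerU is absent, so *oxaA* is not transcribed.
So OxaA is not produced.
Homoserine is absent, so UlmX is inactive.
Glyoxylate is absent, so MibP is inactive.
With no repressor bound, *yilJ* is transcribed.
So YilJ is produced and active.
JovF is produced constitutively and is active.
With repressor YilJ bound, *rudD* is not transcribed.
So RudD is not produced.
Itaconate is absent, so KosA is active.
Mn²⁺ is absent, so PexG is active.
No repressor is bound and PexG is active, so *jovQ* is transcribed.
So JovQ is produced and active.
With repressor JovQ bound, *nolK* is not transcribed.
So NolK is not produced.
With no repressor bound, *dovD* is transcribed.
→ *dovD* is ON in B.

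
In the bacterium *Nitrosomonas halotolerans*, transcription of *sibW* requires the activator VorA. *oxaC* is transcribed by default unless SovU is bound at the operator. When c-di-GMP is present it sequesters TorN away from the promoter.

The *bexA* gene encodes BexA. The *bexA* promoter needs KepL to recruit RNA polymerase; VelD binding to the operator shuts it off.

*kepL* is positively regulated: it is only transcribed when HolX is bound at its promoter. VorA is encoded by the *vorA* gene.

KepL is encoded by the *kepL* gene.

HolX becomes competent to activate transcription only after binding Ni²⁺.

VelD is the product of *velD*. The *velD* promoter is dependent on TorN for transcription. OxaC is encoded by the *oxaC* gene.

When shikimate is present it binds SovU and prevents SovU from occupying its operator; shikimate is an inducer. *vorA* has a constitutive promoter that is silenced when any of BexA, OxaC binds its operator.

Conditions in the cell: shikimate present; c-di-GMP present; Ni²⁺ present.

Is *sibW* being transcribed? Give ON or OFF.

c-di-GMP is present, so TorN is inactive.
Required activator TorN is absent, so *velD* is not transcribed.
So VelD is not produced.
Ni²⁺ is present, so HolX is active.
No repressor is bound and HolX is active, so *kepL* is transcribed.
So KepL is produced and active.
No repressor is bound and KepL is active, so *bexA* is transcribed.
So BexA is produced and active.
Shikimate is present, so SovU is inactive.
With no repressor bound, *oxaC* is transcribed.
So OxaC is produced and active.
With repressor BexA bound, *vorA* is not transcribed.
So VorA is not produced.
Required activator VorA is absent, so *sibW* is not transcribed.

OFF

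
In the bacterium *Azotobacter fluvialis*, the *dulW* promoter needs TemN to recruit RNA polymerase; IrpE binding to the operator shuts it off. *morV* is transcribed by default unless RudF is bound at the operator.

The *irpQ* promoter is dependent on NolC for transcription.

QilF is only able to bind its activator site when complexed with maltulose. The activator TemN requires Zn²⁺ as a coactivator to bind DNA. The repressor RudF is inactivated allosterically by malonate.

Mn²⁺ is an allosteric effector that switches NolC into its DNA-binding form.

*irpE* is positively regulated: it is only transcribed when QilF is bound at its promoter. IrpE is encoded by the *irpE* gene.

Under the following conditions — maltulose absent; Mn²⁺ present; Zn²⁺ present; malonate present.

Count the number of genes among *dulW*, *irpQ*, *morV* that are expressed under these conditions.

3

Zn²⁺ is present, so TemN is active.
Maltulose is absent, so QilF is inactive.
Required activator QilF is absent, so *irpE* is not transcribed.
So IrpE is not produced.
No repressor is bound and TemN is active, so *dulW* is transcribed.
→ *dulW* is ON.
Mn²⁺ is present, so NolC is active.
No repressor is bound and NolC is active, so *irpQ* is transcribed.
→ *irpQ* is ON.
Malonate is present, so RudF is inactive.
With no repressor bound, *morV* is transcribed.
→ *morV* is ON.
3 of the 3 genes are transcribed.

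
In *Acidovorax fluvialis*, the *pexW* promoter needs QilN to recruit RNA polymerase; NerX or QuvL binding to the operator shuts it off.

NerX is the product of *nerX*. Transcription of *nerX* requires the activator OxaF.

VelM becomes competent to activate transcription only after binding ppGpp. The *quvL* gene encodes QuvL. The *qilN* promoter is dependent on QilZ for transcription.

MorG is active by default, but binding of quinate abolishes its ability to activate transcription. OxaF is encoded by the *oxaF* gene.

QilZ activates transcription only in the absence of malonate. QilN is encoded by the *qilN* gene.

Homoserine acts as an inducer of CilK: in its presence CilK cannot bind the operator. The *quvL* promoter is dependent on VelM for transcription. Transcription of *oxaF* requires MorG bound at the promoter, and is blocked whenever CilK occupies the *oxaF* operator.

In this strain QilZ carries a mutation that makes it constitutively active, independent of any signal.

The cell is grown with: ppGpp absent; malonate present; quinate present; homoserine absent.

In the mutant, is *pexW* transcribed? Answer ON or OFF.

ON

Homoserine is absent, so CilK is active.
Quinate is present, so MorG is inactive.
With repressor CilK bound, *oxaF* is not transcribed.
So OxaF is not produced.
Required activator OxaF is absent, so *nerX* is not transcribed.
So NerX is not produced.
ppGpp is absent, so VelM is inactive.
Required activator VelM is absent, so *quvL* is not transcribed.
So QuvL is not produced.
QilZ is constitutively active in this strain.
No repressor is bound and QilZ is active, so *qilN* is transcribed.
So QilN is produced and active.
No repressor is bound and QilN is active, so *pexW* is transcribed.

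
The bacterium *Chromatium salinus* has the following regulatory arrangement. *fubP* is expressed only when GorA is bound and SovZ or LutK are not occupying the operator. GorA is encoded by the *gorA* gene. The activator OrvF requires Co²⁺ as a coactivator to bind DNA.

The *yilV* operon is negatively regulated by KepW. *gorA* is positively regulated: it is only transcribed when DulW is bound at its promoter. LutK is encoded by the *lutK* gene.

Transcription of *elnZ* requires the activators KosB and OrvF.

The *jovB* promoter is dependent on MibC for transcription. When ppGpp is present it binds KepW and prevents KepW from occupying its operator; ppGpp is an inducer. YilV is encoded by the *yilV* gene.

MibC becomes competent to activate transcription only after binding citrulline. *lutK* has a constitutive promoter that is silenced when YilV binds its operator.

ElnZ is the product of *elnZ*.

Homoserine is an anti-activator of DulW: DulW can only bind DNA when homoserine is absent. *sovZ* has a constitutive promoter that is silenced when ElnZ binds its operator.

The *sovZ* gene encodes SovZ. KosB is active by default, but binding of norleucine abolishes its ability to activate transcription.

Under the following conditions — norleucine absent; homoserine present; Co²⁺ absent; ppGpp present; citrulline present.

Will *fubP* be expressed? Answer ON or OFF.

OFF

Norleucine is absent, so KosB is active.
Co²⁺ is absent, so OrvF is inactive.
Required activator OrvF is absent, so *elnZ* is not transcribed.
So ElnZ is not produced.
With no repressor bound, *sovZ* is transcribed.
So SovZ is produced and active.
ppGpp is present, so KepW is inactive.
With no repressor bound, *yilV* is transcribed.
So YilV is produced and active.
With repressor YilV bound, *lutK* is not transcribed.
So LutK is not produced.
Homoserine is present, so DulW is inactive.
Required activator DulW is absent, so *gorA* is not transcribed.
So GorA is not produced.
With repressor SovZ bound, *fubP* is not transcribed.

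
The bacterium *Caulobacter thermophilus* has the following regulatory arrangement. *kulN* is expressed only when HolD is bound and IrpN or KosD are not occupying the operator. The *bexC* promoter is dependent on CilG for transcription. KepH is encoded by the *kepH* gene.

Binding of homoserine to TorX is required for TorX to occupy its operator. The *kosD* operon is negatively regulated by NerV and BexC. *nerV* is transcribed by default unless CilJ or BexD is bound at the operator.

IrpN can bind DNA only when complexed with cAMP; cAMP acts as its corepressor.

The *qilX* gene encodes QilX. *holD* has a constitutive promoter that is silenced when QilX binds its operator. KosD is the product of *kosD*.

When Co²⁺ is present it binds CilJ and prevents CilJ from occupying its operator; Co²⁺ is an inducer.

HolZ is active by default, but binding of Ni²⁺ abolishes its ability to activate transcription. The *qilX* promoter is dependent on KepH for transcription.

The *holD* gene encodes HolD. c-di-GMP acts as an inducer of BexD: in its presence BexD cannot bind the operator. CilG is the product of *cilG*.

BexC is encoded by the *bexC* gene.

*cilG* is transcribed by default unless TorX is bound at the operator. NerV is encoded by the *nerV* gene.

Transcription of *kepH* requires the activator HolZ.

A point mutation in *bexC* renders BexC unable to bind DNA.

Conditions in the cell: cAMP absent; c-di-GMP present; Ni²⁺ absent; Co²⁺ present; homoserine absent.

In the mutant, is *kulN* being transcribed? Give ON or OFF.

Ni²⁺ is absent, so HolZ is active.
No repressor is bound and HolZ is active, so *kepH* is transcribed.
So KepH is produced and active.
No repressor is bound and KepH is active, so *qilX* is transcribed.
So QilX is produced and active.
With repressor QilX bound, *holD* is not transcribed.
So HolD is not produced.
cAMP is absent, so IrpN is inactive.
Co²⁺ is present, so CilJ is inactive.
c-di-GMP is present, so BexD is inactive.
With no repressor bound, *nerV* is transcribed.
So NerV is produced and active.
BexC is non-functional in this strain, so it has no effect.
With repressor NerV bound, *kosD* is not transcribed.
So KosD is not produced.
Required activator HolD is absent, so *kulN* is not transcribed.

OFF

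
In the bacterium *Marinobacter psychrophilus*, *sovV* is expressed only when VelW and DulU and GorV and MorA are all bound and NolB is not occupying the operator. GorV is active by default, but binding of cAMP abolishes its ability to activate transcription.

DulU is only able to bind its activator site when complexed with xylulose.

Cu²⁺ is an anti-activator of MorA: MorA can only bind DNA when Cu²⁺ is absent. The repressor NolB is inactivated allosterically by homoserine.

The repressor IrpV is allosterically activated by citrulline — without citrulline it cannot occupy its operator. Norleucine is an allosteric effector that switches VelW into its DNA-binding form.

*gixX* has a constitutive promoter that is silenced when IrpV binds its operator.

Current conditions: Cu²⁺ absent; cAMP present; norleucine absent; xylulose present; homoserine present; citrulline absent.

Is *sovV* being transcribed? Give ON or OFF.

OFF

Homoserine is present, so NolB is inactive.
Norleucine is absent, so VelW is inactive.
Xylulose is present, so DulU is active.
cAMP is present, so GorV is inactive.
Cu²⁺ is absent, so MorA is active.
Required activator VelW is absent, so *sovV* is not transcribed.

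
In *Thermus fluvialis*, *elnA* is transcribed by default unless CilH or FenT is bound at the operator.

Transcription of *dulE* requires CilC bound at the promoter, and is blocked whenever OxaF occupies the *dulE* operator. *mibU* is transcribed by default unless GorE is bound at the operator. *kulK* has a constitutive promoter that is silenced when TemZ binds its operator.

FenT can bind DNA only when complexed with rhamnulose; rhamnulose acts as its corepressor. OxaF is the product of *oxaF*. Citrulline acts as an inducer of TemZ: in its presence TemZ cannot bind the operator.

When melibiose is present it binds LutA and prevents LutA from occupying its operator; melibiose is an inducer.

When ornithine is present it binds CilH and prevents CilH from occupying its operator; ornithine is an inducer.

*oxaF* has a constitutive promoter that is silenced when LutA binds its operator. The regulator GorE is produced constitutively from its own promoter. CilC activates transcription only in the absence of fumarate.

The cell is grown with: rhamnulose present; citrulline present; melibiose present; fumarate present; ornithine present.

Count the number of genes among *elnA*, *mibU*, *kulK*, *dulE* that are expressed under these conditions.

1

Ornithine is present, so CilH is inactive.
Rhamnulose is present, so FenT is active.
With repressor FenT bound, *elnA* is not transcribed.
→ *elnA* is OFF.
GorE is produced constitutively and is active.
With repressor GorE bound, *mibU* is not transcribed.
→ *mibU* is OFF.
Citrulline is present, so TemZ is inactive.
With no repressor bound, *kulK* is transcribed.
→ *kulK* is ON.
Fumarate is present, so CilC is inactive.
Melibiose is present, so LutA is inactive.
With no repressor bound, *oxaF* is transcribed.
So OxaF is produced and active.
With repressor OxaF bound, *dulE* is not transcribed.
→ *dulE* is OFF.
1 of the 4 genes is transcribed.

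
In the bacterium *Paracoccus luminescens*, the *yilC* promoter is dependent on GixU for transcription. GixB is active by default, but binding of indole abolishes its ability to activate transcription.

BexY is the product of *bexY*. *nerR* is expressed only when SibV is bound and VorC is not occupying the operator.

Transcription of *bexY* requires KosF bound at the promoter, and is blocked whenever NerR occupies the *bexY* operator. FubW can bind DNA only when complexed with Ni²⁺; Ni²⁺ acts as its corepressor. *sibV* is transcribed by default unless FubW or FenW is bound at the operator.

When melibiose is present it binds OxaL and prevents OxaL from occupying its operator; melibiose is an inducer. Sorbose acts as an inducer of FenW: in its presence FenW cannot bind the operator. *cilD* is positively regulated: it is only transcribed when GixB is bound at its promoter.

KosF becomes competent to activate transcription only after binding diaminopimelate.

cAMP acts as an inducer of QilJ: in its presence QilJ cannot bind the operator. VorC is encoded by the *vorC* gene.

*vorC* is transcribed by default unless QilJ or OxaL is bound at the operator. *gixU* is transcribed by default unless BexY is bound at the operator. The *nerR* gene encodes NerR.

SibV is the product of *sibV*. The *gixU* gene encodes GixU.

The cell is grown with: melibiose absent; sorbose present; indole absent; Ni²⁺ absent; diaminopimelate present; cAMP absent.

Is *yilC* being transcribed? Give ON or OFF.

ON

cAMP is absent, so QilJ is active.
Melibiose is absent, so OxaL is active.
With repressor QilJ bound, *vorC* is not transcribed.
So VorC is not produced.
Ni²⁺ is absent, so FubW is inactive.
Sorbose is present, so FenW is inactive.
With no repressor bound, *sibV* is transcribed.
So SibV is produced and active.
No repressor is bound and SibV is active, so *nerR* is transcribed.
So NerR is produced and active.
Diaminopimelate is present, so KosF is active.
With repressor NerR bound, *bexY* is not transcribed.
So BexY is not produced.
With no repressor bound, *gixU* is transcribed.
So GixU is produced and active.
No repressor is bound and GixU is active, so *yilC* is transcribed.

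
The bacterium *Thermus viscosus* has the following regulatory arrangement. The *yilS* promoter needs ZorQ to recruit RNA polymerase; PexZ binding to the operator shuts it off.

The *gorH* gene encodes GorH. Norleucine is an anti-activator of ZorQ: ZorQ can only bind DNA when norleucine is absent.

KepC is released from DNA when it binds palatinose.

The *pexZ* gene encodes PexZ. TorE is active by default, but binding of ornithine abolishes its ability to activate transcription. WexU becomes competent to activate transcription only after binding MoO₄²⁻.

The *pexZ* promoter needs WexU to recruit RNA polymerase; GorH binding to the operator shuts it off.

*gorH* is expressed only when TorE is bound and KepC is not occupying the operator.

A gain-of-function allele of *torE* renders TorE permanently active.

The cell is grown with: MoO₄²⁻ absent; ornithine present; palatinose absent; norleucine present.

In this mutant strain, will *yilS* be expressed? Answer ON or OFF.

OFF

MoO₄²⁻ is absent, so WexU is inactive.
TorE is constitutively active in this strain.
Palatinose is absent, so KepC is active.
With repressor KepC bound, *gorH* is not transcribed.
So GorH is not produced.
Required activator WexU is absent, so *pexZ* is not transcribed.
So PexZ is not produced.
Norleucine is present, so ZorQ is inactive.
Required activator ZorQ is absent, so *yilS* is not transcribed.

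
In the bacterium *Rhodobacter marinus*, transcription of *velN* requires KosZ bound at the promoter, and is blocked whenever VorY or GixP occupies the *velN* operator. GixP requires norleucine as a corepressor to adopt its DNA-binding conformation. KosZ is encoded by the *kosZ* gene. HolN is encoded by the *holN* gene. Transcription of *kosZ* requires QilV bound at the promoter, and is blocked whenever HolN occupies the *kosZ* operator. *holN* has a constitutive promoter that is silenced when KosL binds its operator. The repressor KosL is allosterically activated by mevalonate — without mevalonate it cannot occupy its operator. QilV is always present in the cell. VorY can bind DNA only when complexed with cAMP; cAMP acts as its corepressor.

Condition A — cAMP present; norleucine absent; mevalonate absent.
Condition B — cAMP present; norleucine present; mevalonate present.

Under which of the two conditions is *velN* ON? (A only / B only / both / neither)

Condition A:
cAMP is present, so VorY is active.
Norleucine is absent, so GixP is inactive.
Mevalonate is absent, so KosL is inactive.
With no repressor bound, *holN* is transcribed.
So HolN is produced and active.
QilV is produced constitutively and is active.
With repressor HolN bound, *kosZ* is not transcribed.
So KosZ is not produced.
With repressor VorY bound, *velN* is not transcribed.
→ *velN* is OFF in A.
Condition B:
cAMP is present, so VorY is active.
Norleucine is present, so GixP is active.
Mevalonate is present, so KosL is active.
With repressor KosL bound, *holN* is not transcribed.
So HolN is not produced.
QilV is produced constitutively and is active.
No repressor is bound and QilV is active, so *kosZ* is transcribed.
So KosZ is produced and active.
With repressor VorY bound, *velN* is not transcribed.
→ *velN* is OFF in B.

neither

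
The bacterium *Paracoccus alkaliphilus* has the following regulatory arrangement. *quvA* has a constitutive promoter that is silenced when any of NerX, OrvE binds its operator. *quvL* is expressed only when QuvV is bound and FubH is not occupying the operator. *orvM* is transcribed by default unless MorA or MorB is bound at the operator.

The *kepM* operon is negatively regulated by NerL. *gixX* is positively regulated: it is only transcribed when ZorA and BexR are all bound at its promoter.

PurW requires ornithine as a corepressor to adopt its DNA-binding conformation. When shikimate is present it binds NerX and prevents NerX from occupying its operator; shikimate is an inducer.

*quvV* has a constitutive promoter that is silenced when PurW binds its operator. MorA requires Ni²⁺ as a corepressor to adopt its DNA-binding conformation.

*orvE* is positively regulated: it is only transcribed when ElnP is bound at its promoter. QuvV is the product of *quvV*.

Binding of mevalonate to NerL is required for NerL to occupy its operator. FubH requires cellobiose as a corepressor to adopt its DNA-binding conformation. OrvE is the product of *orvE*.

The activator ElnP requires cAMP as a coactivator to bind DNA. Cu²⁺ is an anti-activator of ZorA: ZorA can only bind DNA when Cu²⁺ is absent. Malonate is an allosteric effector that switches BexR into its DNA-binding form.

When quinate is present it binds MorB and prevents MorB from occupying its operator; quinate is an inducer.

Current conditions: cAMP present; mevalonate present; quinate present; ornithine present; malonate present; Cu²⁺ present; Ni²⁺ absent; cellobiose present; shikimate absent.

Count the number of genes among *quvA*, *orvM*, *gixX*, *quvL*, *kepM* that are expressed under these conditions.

Shikimate is absent, so NerX is active.
cAMP is present, so ElnP is active.
No repressor is bound and ElnP is active, so *orvE* is transcribed.
So OrvE is produced and active.
With repressor NerX bound, *quvA* is not transcribed.
→ *quvA* is OFF.
Ni²⁺ is absent, so MorA is inactive.
Quinate is present, so MorB is inactive.
With no repressor bound, *orvM* is transcribed.
→ *orvM* is ON.
Cu²⁺ is present, so ZorA is inactive.
Malonate is present, so BexR is active.
Required activator ZorA is absent, so *gixX* is not transcribed.
→ *gixX* is OFF.
Ornithine is present, so PurW is active.
With repressor PurW bound, *quvV* is not transcribed.
So QuvV is not produced.
Cellobiose is present, so FubH is active.
With repressor FubH bound, *quvL* is not transcribed.
→ *quvL* is OFF.
Mevalonate is present, so NerL is active.
With repressor NerL bound, *kepM* is not transcribed.
→ *kepM* is OFF.
1 of the 5 genes is transcribed.

1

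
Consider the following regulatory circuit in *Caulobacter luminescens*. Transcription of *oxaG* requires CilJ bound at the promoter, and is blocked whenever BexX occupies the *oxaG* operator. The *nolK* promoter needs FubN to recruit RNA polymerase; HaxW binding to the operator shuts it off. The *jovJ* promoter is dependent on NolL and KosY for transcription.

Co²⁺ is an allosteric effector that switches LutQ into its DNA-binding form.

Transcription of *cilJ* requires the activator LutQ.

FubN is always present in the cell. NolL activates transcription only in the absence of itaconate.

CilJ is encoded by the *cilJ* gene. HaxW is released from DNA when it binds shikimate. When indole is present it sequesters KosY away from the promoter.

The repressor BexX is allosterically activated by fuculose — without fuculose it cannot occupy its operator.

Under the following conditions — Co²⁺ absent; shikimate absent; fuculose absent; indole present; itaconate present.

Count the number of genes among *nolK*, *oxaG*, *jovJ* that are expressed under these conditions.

0

FubN is produced constitutively and is active.
Shikimate is absent, so HaxW is active.
With repressor HaxW bound, *nolK* is not transcribed.
→ *nolK* is OFF.
Co²⁺ is absent, so LutQ is inactive.
Required activator LutQ is absent, so *cilJ* is not transcribed.
So CilJ is not produced.
Fuculose is absent, so BexX is inactive.
Required activator CilJ is absent, so *oxaG* is not transcribed.
→ *oxaG* is OFF.
Itaconate is present, so NolL is inactive.
Indole is present, so KosY is inactive.
Required activator NolL is absent, so *jovJ* is not transcribed.
→ *jovJ* is OFF.
0 of the 3 genes are transcribed.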